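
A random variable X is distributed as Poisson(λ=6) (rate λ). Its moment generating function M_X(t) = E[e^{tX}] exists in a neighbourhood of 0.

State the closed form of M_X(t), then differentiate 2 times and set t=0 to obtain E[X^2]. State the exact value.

M_X(t) = e^(6*e^(t) - 6)
M^(2)(t) = (36*e^(2*t)*e^(6*e^(t)) + 6*e^(t)*e^(6*e^(t)))*e^(-6)

E[X^2] = M^(2)(0) = 42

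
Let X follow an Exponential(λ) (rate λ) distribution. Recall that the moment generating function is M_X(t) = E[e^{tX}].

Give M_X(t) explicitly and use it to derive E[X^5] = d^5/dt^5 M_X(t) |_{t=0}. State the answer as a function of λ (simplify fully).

M_X(t) = λ/(λ - t)
M′(t) = λ/(λ^2 - 2*λ*t + t^2)
M′′(t) = -2*λ/(-λ^3 + 3*λ^2*t - 3*λ*t^2 + t^3)
M′′′(t) = 6*λ/(λ^4 - 4*λ^3*t + 6*λ^2*t^2 - 4*λ*t^3 + t^4)
M′′′′(t) = -24*λ/(-λ^5 + 5*λ^4*t - 10*λ^3*t^2 + 10*λ^2*t^3 - 5*λ*t^4 + t^5)
M′′′′′(t) = 120*λ/(λ^6 - 6*λ^5*t + 15*λ^4*t^2 - 20*λ^3*t^3 + 15*λ^2*t^4 - 6*λ*t^5 + t^6)

E[X^5] = M′′′′′(0) = 120/λ^5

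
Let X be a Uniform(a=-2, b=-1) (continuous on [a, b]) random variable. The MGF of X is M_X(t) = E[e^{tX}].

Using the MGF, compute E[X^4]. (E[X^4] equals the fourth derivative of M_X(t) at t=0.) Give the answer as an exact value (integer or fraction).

M_X(t) = (e^(-t) - e^(-2*t))/t
D^4[M](t) = (t^4*e^(t) - 16*t^4 + 4*t^3*e^(t) - 32*t^3 + 12*t^2*e^(t) - 48*t^2 + 24*t*e^(t) - 48*t + 24*e^(t) - 24)*e^(-2*t)/t^5

E[X^4] = D^4[M](0) = 31/5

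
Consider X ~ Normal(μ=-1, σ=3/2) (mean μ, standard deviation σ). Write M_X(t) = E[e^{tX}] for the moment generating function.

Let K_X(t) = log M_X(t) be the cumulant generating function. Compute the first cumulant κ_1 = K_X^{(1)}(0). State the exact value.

κ_1 = D[K](0) = -1

M_X(t) = e^(9*t^2/8 - t)
K_X(t) = log M_X(t) = 9*t^2/8 - t
D[K](t) = 9*t/4 - 1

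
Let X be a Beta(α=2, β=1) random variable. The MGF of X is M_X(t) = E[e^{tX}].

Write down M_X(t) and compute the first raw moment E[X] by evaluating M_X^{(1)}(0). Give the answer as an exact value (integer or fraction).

M_X(t) = ₁F₁(2; 3; t)
M′(t) = 2*₁F₁(3; 4; t)/3

E[X] = M′(0) = 2/3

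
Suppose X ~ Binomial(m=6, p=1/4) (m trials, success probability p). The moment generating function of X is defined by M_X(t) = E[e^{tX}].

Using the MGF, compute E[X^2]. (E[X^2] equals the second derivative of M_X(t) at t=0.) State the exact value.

E[X^2] = M′′(0) = 27/8

M_X(t) = (e^(t)/4 + 3/4)^6
M′(t) = 3*e^(6*t)/2048 + 45*e^(5*t)/2048 + 135*e^(4*t)/1024 + 405*e^(3*t)/1024 + 1215*e^(2*t)/2048 + 729*e^(t)/2048
M′′(t) = 9*e^(6*t)/1024 + 225*e^(5*t)/2048 + 135*e^(4*t)/256 + 1215*e^(3*t)/1024 + 1215*e^(2*t)/1024 + 729*e^(t)/2048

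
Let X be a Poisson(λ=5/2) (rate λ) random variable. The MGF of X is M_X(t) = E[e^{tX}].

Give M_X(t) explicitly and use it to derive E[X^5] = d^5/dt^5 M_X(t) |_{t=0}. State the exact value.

E[X^5] = M′′′′′(0) = 31205/32

M_X(t) = e^(5*e^(t)/2 - 5/2)
M′(t) = 5*e^(-5/2)*e^(t)*e^(5*e^(t)/2)/2
M′′(t) = (25*e^(2*t)*e^(5*e^(t)/2) + 10*e^(t)*e^(5*e^(t)/2))*e^(-5/2)/4
M′′′(t) = (125*e^(3*t)*e^(5*e^(t)/2) + 150*e^(2*t)*e^(5*e^(t)/2) + 20*e^(t)*e^(5*e^(t)/2))*e^(-5/2)/8
M′′′′(t) = (625*e^(4*t)*e^(5*e^(t)/2) + 1500*e^(3*t)*e^(5*e^(t)/2) + 700*e^(2*t)*e^(5*e^(t)/2) + 40*e^(t)*e^(5*e^(t)/2))*e^(-5/2)/16
M′′′′′(t) = (3125*e^(5*t)*e^(5*e^(t)/2) + 12500*e^(4*t)*e^(5*e^(t)/2) + 12500*e^(3*t)*e^(5*e^(t)/2) + 3000*e^(2*t)*e^(5*e^(t)/2) + 80*e^(t)*e^(5*e^(t)/2))*e^(-5/2)/32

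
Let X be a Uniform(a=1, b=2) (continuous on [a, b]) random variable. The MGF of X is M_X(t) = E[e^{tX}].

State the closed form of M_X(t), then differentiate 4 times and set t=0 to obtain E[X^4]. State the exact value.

E[X^4] = d^4M/dt^4 |_{t=0} = 31/5

M_X(t) = (e^(2*t) - e^(t))/t
dM/dt = (2*t*e^(2*t) - t*e^(t) - e^(2*t) + e^(t))/t^2
d^2M/dt^2 = (4*t^2*e^(2*t) - t^2*e^(t) - 4*t*e^(2*t) + 2*t*e^(t) + 2*e^(2*t) - 2*e^(t))/t^3
d^3M/dt^3 = (8*t^3*e^(2*t) - t^3*e^(t) - 12*t^2*e^(2*t) + 3*t^2*e^(t) + 12*t*e^(2*t) - 6*t*e^(t) - 6*e^(2*t) + 6*e^(t))/t^4
d^4M/dt^4 = (16*t^4*e^(2*t) - t^4*e^(t) - 32*t^3*e^(2*t) + 4*t^3*e^(t) + 48*t^2*e^(2*t) - 12*t^2*e^(t) - 48*t*e^(2*t) + 24*t*e^(t) + 24*e^(2*t) - 24*e^(t))/t^5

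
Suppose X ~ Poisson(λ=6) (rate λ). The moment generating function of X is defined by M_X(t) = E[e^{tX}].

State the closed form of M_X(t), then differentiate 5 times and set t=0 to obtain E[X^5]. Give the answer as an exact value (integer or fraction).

M_X(t) = e^(6*e^(t) - 6)
D^5[M](t) = (7776*e^(5*t)*e^(6*e^(t)) + 12960*e^(4*t)*e^(6*e^(t)) + 5400*e^(3*t)*e^(6*e^(t)) + 540*e^(2*t)*e^(6*e^(t)) + 6*e^(t)*e^(6*e^(t)))*e^(-6)

E[X^5] = D^5[M](0) = 26682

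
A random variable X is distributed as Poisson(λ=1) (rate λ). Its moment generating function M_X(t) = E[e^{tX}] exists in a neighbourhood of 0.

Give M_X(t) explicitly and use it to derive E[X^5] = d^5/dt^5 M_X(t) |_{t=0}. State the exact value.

E[X^5] = M^(5)(0) = 52

M_X(t) = e^(e^(t) - 1)
M^(5)(t) = (e^(5*t)*e^(e^(t)) + 10*e^(4*t)*e^(e^(t)) + 25*e^(3*t)*e^(e^(t)) + 15*e^(2*t)*e^(e^(t)) + e^(t)*e^(e^(t)))*e^(-1)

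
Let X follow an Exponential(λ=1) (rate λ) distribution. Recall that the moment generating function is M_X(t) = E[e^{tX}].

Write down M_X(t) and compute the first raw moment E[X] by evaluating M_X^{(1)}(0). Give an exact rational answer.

E[X] = D[M](0) = 1

M_X(t) = 1/(1 - t)
D[M](t) = 1/(t^2 - 2*t + 1)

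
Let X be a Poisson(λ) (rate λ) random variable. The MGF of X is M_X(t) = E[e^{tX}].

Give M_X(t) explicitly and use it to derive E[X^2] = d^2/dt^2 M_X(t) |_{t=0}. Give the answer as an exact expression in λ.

M_X(t) = e^(λ*(e^(t) - 1))
M′(t) = λ*e^(-λ)*e^(t)*e^(λ*e^(t))
M′′(t) = (λ^2*e^(2*t)*e^(λ*e^(t)) + λ*e^(t)*e^(λ*e^(t)))*e^(-λ)

E[X^2] = M′′(0) = λ*(λ + 1)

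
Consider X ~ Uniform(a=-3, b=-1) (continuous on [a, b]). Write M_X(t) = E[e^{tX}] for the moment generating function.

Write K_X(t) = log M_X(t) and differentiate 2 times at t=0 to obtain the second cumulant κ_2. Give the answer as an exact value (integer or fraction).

M_X(t) = (e^(-t) - e^(-3*t))/(2*t)
K_X(t) = log M_X(t) = -log(t) + log(e^(-t) - e^(-3*t)) - log(2)
dK/dt = (-t*e^(2*t) + 3*t - e^(2*t) + 1)/(t*e^(2*t) - t)
d^2K/dt^2 = (-4*t^2*e^(2*t) + e^(4*t) - 2*e^(2*t) + 1)/(t^2*e^(4*t) - 2*t^2*e^(2*t) + t^2)

κ_2 = d^2K/dt^2 |_{t=0} = 1/3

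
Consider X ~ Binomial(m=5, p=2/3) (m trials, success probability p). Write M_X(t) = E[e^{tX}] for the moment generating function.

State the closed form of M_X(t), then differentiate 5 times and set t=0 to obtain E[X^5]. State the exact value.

E[X^5] = M^(5)(0) = 67550/81

M_X(t) = (2*e^(t)/3 + 1/3)^5
M^(5)(t) = 100000*e^(5*t)/243 + 81920*e^(4*t)/243 + 80*e^(3*t) + 1280*e^(2*t)/243 + 10*e^(t)/243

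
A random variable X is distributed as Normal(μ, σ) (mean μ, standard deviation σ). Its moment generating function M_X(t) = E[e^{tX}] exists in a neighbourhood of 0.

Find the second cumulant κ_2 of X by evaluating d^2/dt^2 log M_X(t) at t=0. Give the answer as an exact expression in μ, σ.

κ_2 = D^2[K](0) = σ^2

M_X(t) = e^(μ*t + σ^2*t^2/2)
K_X(t) = log M_X(t) = μ*t + σ^2*t^2/2
D^2[K](t) = σ^2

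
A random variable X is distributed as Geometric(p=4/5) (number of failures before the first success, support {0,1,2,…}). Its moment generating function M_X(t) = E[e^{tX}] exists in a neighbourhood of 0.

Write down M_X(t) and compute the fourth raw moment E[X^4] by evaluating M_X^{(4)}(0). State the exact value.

M_X(t) = 4/(5*(1 - e^(t)/5))
M^(4)(t) = (-4*e^(4*t) - 220*e^(3*t) - 1100*e^(2*t) - 500*e^(t))/(e^(5*t) - 25*e^(4*t) + 250*e^(3*t) - 1250*e^(2*t) + 3125*e^(t) - 3125)

E[X^4] = M^(4)(0) = 57/32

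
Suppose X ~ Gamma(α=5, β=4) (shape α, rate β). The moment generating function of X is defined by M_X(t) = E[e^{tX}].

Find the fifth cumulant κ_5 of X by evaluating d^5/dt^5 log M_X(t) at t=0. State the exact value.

κ_5 = K′′′′′(0) = 15/128

M_X(t) = 1024/(4 - t)^5
K_X(t) = log M_X(t) = -5*log(4 - t) + 10*log(2)
K′(t) = -5/(t - 4)
K′′(t) = 5/(t^2 - 8*t + 16)
K′′′(t) = -10/(t^3 - 12*t^2 + 48*t - 64)
K′′′′(t) = 30/(t^4 - 16*t^3 + 96*t^2 - 256*t + 256)
K′′′′′(t) = -120/(t^5 - 20*t^4 + 160*t^3 - 640*t^2 + 1280*t - 1024)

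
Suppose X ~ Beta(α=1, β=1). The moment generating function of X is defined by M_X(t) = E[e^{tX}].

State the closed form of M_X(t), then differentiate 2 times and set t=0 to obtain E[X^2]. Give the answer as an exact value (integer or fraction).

M_X(t) = ₁F₁(1; 2; t)
D^2[M](t) = ₁F₁(3; 4; t)/3

E[X^2] = D^2[M](0) = 1/3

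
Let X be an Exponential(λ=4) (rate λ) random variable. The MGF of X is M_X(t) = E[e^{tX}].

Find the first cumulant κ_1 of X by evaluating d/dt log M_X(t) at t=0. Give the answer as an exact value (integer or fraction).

M_X(t) = 4/(4 - t)
K_X(t) = log M_X(t) = -log(4 - t) + 2*log(2)
D[K](t) = -1/(t - 4)

κ_1 = D[K](0) = 1/4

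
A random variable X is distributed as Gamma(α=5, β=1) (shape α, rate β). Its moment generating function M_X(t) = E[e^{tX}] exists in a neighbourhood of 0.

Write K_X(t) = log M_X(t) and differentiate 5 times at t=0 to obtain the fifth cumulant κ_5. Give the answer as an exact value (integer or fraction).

M_X(t) = (1 - t)^(-5)
K_X(t) = log M_X(t) = -5*log(1 - t)
D^5[K](t) = -120/(t^5 - 5*t^4 + 10*t^3 - 10*t^2 + 5*t - 1)

κ_5 = D^5[K](0) = 120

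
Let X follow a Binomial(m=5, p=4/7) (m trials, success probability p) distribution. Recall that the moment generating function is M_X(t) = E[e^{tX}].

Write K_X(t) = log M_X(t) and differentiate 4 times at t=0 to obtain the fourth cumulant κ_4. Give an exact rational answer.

κ_4 = K^(4)(0) = -1380/2401

M_X(t) = (4*e^(t)/7 + 3/7)^5
K_X(t) = log M_X(t) = 5*log(4*e^(t)/7 + 3/7)
K^(4)(t) = (960*e^(3*t) - 2880*e^(2*t) + 540*e^(t))/(256*e^(4*t) + 768*e^(3*t) + 864*e^(2*t) + 432*e^(t) + 81)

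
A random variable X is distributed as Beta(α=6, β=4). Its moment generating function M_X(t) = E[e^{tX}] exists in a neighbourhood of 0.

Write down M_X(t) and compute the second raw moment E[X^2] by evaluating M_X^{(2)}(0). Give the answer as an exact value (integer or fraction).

E[X^2] = M^(2)(0) = 21/55

M_X(t) = ₁F₁(6; 10; t)
M^(2)(t) = 21*₁F₁(8; 12; t)/55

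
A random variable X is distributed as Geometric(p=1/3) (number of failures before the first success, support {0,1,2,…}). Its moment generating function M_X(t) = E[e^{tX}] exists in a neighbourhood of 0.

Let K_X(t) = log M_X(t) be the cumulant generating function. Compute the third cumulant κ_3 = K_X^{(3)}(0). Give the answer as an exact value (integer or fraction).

M_X(t) = 1/(3*(1 - 2*e^(t)/3))
K_X(t) = log M_X(t) = -log(1 - 2*e^(t)/3) - log(3)
K^(3)(t) = (-12*e^(2*t) - 18*e^(t))/(8*e^(3*t) - 36*e^(2*t) + 54*e^(t) - 27)

κ_3 = K^(3)(0) = 30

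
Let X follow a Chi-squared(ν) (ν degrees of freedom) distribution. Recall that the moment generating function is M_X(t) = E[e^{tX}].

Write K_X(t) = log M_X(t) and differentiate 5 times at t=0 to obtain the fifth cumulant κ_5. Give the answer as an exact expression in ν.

κ_5 = D^5[K](0) = 384*ν

M_X(t) = (1 - 2*t)^(-ν/2)
K_X(t) = log M_X(t) = -ν*log(1 - 2*t)/2
D^5[K](t) = -384*ν/(32*t^5 - 80*t^4 + 80*t^3 - 40*t^2 + 10*t - 1)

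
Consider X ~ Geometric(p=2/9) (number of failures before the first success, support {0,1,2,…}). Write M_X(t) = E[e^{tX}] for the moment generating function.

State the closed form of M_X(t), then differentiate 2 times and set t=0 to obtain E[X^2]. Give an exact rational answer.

M_X(t) = 2/(9*(1 - 7*e^(t)/9))
M′(t) = 14*e^(t)/(49*e^(2*t) - 126*e^(t) + 81)
M′′(t) = (-98*e^(2*t) - 126*e^(t))/(343*e^(3*t) - 1323*e^(2*t) + 1701*e^(t) - 729)

E[X^2] = M′′(0) = 28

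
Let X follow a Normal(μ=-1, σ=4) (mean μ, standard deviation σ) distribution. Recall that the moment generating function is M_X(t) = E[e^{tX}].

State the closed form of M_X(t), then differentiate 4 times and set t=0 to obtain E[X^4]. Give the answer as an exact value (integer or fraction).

M_X(t) = e^(8*t^2 - t)
D^4[M](t) = (65536*t^4*e^(8*t^2) - 16384*t^3*e^(8*t^2) + 26112*t^2*e^(8*t^2) - 3136*t*e^(8*t^2) + 865*e^(8*t^2))*e^(-t)

E[X^4] = D^4[M](0) = 865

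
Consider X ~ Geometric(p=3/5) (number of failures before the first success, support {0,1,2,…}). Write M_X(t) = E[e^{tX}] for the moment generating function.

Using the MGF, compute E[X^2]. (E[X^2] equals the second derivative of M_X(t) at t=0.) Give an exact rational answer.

M_X(t) = 3/(5*(1 - 2*e^(t)/5))
dM/dt = 6*e^(t)/(4*e^(2*t) - 20*e^(t) + 25)
d^2M/dt^2 = (-12*e^(2*t) - 30*e^(t))/(8*e^(3*t) - 60*e^(2*t) + 150*e^(t) - 125)

E[X^2] = d^2M/dt^2 |_{t=0} = 14/9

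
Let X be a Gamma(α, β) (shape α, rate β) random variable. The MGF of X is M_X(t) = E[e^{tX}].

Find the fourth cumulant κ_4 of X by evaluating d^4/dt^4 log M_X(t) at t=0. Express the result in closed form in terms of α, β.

κ_4 = d^4K/dt^4 |_{t=0} = 6*α/β^4

M_X(t) = (β/(β - t))^α
K_X(t) = log M_X(t) = α*(log(β) - log(β - t))
dK/dt = -α/(-β + t)
d^2K/dt^2 = α/(β^2 - 2*β*t + t^2)
d^3K/dt^3 = -2*α/(-β^3 + 3*β^2*t - 3*β*t^2 + t^3)
d^4K/dt^4 = 6*α/(β^4 - 4*β^3*t + 6*β^2*t^2 - 4*β*t^3 + t^4)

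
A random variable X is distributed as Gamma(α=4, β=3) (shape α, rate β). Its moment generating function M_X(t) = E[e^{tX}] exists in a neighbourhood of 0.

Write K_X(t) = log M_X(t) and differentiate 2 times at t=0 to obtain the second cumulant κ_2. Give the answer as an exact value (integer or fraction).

κ_2 = d^2K/dt^2 |_{t=0} = 4/9

M_X(t) = 81/(3 - t)^4
K_X(t) = log M_X(t) = -4*log(3 - t) + 4*log(3)
dK/dt = -4/(t - 3)
d^2K/dt^2 = 4/(t^2 - 6*t + 9)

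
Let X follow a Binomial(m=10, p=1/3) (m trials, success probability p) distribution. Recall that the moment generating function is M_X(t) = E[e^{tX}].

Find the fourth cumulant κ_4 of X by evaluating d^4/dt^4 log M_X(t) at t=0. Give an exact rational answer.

M_X(t) = (e^(t)/3 + 2/3)^10
K_X(t) = log M_X(t) = 10*log(e^(t)/3 + 2/3)
dK/dt = 10*e^(t)/(e^(t) + 2)
d^2K/dt^2 = 20*e^(t)/(e^(2*t) + 4*e^(t) + 4)
d^3K/dt^3 = (-20*e^(2*t) + 40*e^(t))/(e^(3*t) + 6*e^(2*t) + 12*e^(t) + 8)
d^4K/dt^4 = (20*e^(3*t) - 160*e^(2*t) + 80*e^(t))/(e^(4*t) + 8*e^(3*t) + 24*e^(2*t) + 32*e^(t) + 16)

κ_4 = d^4K/dt^4 |_{t=0} = -20/27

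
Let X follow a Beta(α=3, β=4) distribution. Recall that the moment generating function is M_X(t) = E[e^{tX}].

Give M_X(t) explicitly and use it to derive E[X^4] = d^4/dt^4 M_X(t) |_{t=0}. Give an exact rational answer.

M_X(t) = ₁F₁(3; 7; t)
dM/dt = 3*₁F₁(4; 8; t)/7
d^2M/dt^2 = 3*₁F₁(5; 9; t)/14
d^3M/dt^3 = 5*₁F₁(6; 10; t)/42
d^4M/dt^4 = ₁F₁(7; 11; t)/14

E[X^4] = d^4M/dt^4 |_{t=0} = 1/14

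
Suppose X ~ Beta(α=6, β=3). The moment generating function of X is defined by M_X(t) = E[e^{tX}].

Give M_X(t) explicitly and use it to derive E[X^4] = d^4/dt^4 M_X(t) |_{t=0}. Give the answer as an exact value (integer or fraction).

E[X^4] = M′′′′(0) = 14/55

M_X(t) = ₁F₁(6; 9; t)
M′(t) = 2*₁F₁(7; 10; t)/3
M′′(t) = 7*₁F₁(8; 11; t)/15
M′′′(t) = 56*₁F₁(9; 12; t)/165
M′′′′(t) = 14*₁F₁(10; 13; t)/55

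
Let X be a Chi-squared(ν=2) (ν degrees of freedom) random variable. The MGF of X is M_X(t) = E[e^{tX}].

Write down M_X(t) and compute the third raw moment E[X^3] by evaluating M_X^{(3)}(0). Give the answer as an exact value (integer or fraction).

M_X(t) = 1/(1 - 2*t)
dM/dt = 2/(4*t^2 - 4*t + 1)
d^2M/dt^2 = -8/(8*t^3 - 12*t^2 + 6*t - 1)
d^3M/dt^3 = 48/(16*t^4 - 32*t^3 + 24*t^2 - 8*t + 1)

E[X^3] = d^3M/dt^3 |_{t=0} = 48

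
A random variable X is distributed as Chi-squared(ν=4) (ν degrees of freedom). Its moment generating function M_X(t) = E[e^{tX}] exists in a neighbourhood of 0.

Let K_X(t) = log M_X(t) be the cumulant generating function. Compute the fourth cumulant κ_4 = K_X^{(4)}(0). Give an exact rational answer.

κ_4 = d^4K/dt^4 |_{t=0} = 192

M_X(t) = (1 - 2*t)^(-2)
K_X(t) = log M_X(t) = -2*log(1 - 2*t)
dK/dt = -4/(2*t - 1)
d^2K/dt^2 = 8/(4*t^2 - 4*t + 1)
d^3K/dt^3 = -32/(8*t^3 - 12*t^2 + 6*t - 1)
d^4K/dt^4 = 192/(16*t^4 - 32*t^3 + 24*t^2 - 8*t + 1)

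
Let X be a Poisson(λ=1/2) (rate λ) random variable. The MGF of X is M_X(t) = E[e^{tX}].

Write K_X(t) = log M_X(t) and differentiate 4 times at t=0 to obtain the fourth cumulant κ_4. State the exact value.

M_X(t) = e^(e^(t)/2 - 1/2)
K_X(t) = log M_X(t) = e^(t)/2 - 1/2
K^(4)(t) = e^(t)/2

κ_4 = K^(4)(0) = 1/2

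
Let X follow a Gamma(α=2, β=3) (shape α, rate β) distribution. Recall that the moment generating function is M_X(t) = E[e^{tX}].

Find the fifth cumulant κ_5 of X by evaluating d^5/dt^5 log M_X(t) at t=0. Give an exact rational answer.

M_X(t) = 9/(3 - t)^2
K_X(t) = log M_X(t) = -2*log(3 - t) + 2*log(3)
D^5[K](t) = -48/(t^5 - 15*t^4 + 90*t^3 - 270*t^2 + 405*t - 243)

κ_5 = D^5[K](0) = 16/81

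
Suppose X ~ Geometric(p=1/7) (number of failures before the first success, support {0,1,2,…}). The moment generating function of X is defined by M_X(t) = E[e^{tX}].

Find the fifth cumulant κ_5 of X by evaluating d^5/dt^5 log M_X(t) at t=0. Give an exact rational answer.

κ_5 = K′′′′′(0) = 275730

M_X(t) = 1/(7*(1 - 6*e^(t)/7))
K_X(t) = log M_X(t) = -log(1 - 6*e^(t)/7) - log(7)
K′(t) = -6*e^(t)/(6*e^(t) - 7)
K′′(t) = 42*e^(t)/(36*e^(2*t) - 84*e^(t) + 49)
K′′′(t) = (-252*e^(2*t) - 294*e^(t))/(216*e^(3*t) - 756*e^(2*t) + 882*e^(t) - 343)
K′′′′(t) = (1512*e^(3*t) + 7056*e^(2*t) + 2058*e^(t))/(1296*e^(4*t) - 6048*e^(3*t) + 10584*e^(2*t) - 8232*e^(t) + 2401)
K′′′′′(t) = (-9072*e^(4*t) - 116424*e^(3*t) - 135828*e^(2*t) - 14406*e^(t))/(7776*e^(5*t) - 45360*e^(4*t) + 105840*e^(3*t) - 123480*e^(2*t) + 72030*e^(t) - 16807)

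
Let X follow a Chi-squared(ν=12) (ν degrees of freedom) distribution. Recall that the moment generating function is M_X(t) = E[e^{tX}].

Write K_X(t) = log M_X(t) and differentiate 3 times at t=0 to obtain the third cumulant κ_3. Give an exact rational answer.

M_X(t) = (1 - 2*t)^(-6)
K_X(t) = log M_X(t) = -6*log(1 - 2*t)
K′(t) = -12/(2*t - 1)
K′′(t) = 24/(4*t^2 - 4*t + 1)
K′′′(t) = -96/(8*t^3 - 12*t^2 + 6*t - 1)

κ_3 = K′′′(0) = 96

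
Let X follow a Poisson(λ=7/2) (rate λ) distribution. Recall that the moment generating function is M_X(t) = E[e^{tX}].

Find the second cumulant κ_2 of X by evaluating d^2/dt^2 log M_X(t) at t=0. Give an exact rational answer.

M_X(t) = e^(7*e^(t)/2 - 7/2)
K_X(t) = log M_X(t) = 7*e^(t)/2 - 7/2
K′(t) = 7*e^(t)/2
K′′(t) = 7*e^(t)/2

κ_2 = K′′(0) = 7/2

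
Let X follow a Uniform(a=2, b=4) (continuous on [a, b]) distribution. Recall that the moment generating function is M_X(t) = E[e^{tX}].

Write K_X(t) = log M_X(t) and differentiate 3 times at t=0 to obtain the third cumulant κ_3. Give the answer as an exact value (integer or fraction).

κ_3 = K^(3)(0) = 0

M_X(t) = (e^(4*t) - e^(2*t))/(2*t)
K_X(t) = log M_X(t) = -log(t) + log(e^(4*t) - e^(2*t)) - log(2)
K^(3)(t) = (8*t^3*e^(4*t) + 8*t^3*e^(2*t) - 2*e^(6*t) + 6*e^(4*t) - 6*e^(2*t) + 2)/(t^3*e^(6*t) - 3*t^3*e^(4*t) + 3*t^3*e^(2*t) - t^3)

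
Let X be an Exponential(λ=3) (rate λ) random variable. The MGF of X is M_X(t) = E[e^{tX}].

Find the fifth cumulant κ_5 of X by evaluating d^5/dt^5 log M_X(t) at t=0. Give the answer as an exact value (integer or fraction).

M_X(t) = 3/(3 - t)
K_X(t) = log M_X(t) = -log(3 - t) + log(3)
D^5[K](t) = -24/(t^5 - 15*t^4 + 90*t^3 - 270*t^2 + 405*t - 243)

κ_5 = D^5[K](0) = 8/81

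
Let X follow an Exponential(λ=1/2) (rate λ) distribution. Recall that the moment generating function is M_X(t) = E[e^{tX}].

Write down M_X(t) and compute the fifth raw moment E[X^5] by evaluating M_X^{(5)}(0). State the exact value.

M_X(t) = 1/(2*(1/2 - t))
dM/dt = 2/(4*t^2 - 4*t + 1)
d^2M/dt^2 = -8/(8*t^3 - 12*t^2 + 6*t - 1)
d^3M/dt^3 = 48/(16*t^4 - 32*t^3 + 24*t^2 - 8*t + 1)
d^4M/dt^4 = -384/(32*t^5 - 80*t^4 + 80*t^3 - 40*t^2 + 10*t - 1)
d^5M/dt^5 = 3840/(64*t^6 - 192*t^5 + 240*t^4 - 160*t^3 + 60*t^2 - 12*t + 1)

E[X^5] = d^5M/dt^5 |_{t=0} = 3840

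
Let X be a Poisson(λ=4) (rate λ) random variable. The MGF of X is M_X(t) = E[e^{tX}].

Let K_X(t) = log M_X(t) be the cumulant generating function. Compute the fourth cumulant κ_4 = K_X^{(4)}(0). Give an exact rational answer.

κ_4 = K^(4)(0) = 4

M_X(t) = e^(4*e^(t) - 4)
K_X(t) = log M_X(t) = 4*e^(t) - 4
K^(4)(t) = 4*e^(t)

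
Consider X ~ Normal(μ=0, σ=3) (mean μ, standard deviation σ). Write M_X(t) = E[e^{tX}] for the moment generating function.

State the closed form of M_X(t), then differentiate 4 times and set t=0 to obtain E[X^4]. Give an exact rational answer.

M_X(t) = e^(9*t^2/2)
M^(4)(t) = 6561*t^4*e^(9*t^2/2) + 4374*t^2*e^(9*t^2/2) + 243*e^(9*t^2/2)

E[X^4] = M^(4)(0) = 243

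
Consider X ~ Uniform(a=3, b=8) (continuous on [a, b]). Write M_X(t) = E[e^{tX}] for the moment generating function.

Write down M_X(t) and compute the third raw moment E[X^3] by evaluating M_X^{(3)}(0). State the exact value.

M_X(t) = (e^(8*t) - e^(3*t))/(5*t)
M′(t) = (8*t*e^(8*t) - 3*t*e^(3*t) - e^(8*t) + e^(3*t))/(5*t^2)
M′′(t) = (64*t^2*e^(8*t) - 9*t^2*e^(3*t) - 16*t*e^(8*t) + 6*t*e^(3*t) + 2*e^(8*t) - 2*e^(3*t))/(5*t^3)
M′′′(t) = (512*t^3*e^(8*t) - 27*t^3*e^(3*t) - 192*t^2*e^(8*t) + 27*t^2*e^(3*t) + 48*t*e^(8*t) - 18*t*e^(3*t) - 6*e^(8*t) + 6*e^(3*t))/(5*t^4)

E[X^3] = M′′′(0) = 803/4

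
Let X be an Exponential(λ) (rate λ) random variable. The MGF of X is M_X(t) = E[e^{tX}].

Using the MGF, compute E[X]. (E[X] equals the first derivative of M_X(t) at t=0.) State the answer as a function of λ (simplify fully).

M_X(t) = λ/(λ - t)
M′(t) = λ/(λ^2 - 2*λ*t + t^2)

E[X] = M′(0) = 1/λ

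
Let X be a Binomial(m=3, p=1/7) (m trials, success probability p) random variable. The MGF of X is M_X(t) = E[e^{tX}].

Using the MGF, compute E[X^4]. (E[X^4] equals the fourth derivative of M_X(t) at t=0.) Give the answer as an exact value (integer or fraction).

E[X^4] = D^4[M](0) = 477/343

M_X(t) = (e^(t)/7 + 6/7)^3
D^4[M](t) = 81*e^(3*t)/343 + 288*e^(2*t)/343 + 108*e^(t)/343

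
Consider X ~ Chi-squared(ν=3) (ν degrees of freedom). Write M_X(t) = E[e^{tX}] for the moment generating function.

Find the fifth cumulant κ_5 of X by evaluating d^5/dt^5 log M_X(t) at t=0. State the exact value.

M_X(t) = (1 - 2*t)^(-3/2)
K_X(t) = log M_X(t) = -3*log(1 - 2*t)/2
K^(5)(t) = -1152/(32*t^5 - 80*t^4 + 80*t^3 - 40*t^2 + 10*t - 1)

κ_5 = K^(5)(0) = 1152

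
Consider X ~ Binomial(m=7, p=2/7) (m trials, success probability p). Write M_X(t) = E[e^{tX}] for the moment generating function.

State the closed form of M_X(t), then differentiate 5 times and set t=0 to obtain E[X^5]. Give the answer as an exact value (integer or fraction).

M_X(t) = (2*e^(t)/7 + 5/7)^7
M′(t) = 128*e^(7*t)/117649 + 1920*e^(6*t)/117649 + 12000*e^(5*t)/117649 + 40000*e^(4*t)/117649 + 75000*e^(3*t)/117649 + 75000*e^(2*t)/117649 + 31250*e^(t)/117649
M′′(t) = 128*e^(7*t)/16807 + 11520*e^(6*t)/117649 + 60000*e^(5*t)/117649 + 160000*e^(4*t)/117649 + 225000*e^(3*t)/117649 + 150000*e^(2*t)/117649 + 31250*e^(t)/117649
M′′′(t) = 128*e^(7*t)/2401 + 69120*e^(6*t)/117649 + 300000*e^(5*t)/117649 + 640000*e^(4*t)/117649 + 675000*e^(3*t)/117649 + 300000*e^(2*t)/117649 + 31250*e^(t)/117649
M′′′′(t) = 128*e^(7*t)/343 + 414720*e^(6*t)/117649 + 1500000*e^(5*t)/117649 + 2560000*e^(4*t)/117649 + 2025000*e^(3*t)/117649 + 600000*e^(2*t)/117649 + 31250*e^(t)/117649

E[X^5] = M′′′′′(0) = 568202/2401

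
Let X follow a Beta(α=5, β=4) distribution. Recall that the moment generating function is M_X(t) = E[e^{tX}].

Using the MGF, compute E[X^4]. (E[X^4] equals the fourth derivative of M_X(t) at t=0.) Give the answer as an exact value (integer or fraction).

M_X(t) = ₁F₁(5; 9; t)
M^(4)(t) = 14*₁F₁(9; 13; t)/99

E[X^4] = M^(4)(0) = 14/99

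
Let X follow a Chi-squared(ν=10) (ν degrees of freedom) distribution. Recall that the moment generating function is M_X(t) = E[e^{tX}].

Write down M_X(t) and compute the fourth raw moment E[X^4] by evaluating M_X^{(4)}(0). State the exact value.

M_X(t) = (1 - 2*t)^(-5)
D^4[M](t) = -26880/(512*t^9 - 2304*t^8 + 4608*t^7 - 5376*t^6 + 4032*t^5 - 2016*t^4 + 672*t^3 - 144*t^2 + 18*t - 1)

E[X^4] = D^4[M](0) = 26880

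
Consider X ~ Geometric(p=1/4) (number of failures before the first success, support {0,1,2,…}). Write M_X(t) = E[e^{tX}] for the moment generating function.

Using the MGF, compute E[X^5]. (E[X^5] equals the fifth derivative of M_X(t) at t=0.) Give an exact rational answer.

M_X(t) = 1/(4*(1 - 3*e^(t)/4))

E[X^5] = D^5[M](0) = 52923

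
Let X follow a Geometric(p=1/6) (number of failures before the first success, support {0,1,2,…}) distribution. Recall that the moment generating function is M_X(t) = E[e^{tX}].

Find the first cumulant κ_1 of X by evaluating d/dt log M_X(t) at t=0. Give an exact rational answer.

M_X(t) = 1/(6*(1 - 5*e^(t)/6))
K_X(t) = log M_X(t) = -log(1 - 5*e^(t)/6) - log(6)
K′(t) = -5*e^(t)/(5*e^(t) - 6)

κ_1 = K′(0) = 5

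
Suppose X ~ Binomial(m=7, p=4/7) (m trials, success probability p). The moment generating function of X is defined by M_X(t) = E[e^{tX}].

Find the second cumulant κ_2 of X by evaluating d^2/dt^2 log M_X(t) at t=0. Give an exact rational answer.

M_X(t) = (4*e^(t)/7 + 3/7)^7
K_X(t) = log M_X(t) = 7*log(4*e^(t)/7 + 3/7)
D^2[K](t) = 84*e^(t)/(16*e^(2*t) + 24*e^(t) + 9)

κ_2 = D^2[K](0) = 12/7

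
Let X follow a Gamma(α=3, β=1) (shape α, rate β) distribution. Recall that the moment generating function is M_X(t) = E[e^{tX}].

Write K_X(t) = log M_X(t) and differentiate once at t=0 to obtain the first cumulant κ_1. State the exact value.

κ_1 = dK/dt |_{t=0} = 3

M_X(t) = (1 - t)^(-3)
K_X(t) = log M_X(t) = -3*log(1 - t)
dK/dt = -3/(t - 1)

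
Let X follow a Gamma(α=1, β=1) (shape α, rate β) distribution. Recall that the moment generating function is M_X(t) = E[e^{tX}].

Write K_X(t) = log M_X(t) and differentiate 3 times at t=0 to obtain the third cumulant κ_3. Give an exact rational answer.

κ_3 = d^3K/dt^3 |_{t=0} = 2

M_X(t) = 1/(1 - t)
K_X(t) = log M_X(t) = -log(1 - t)
dK/dt = -1/(t - 1)
d^2K/dt^2 = 1/(t^2 - 2*t + 1)
d^3K/dt^3 = -2/(t^3 - 3*t^2 + 3*t - 1)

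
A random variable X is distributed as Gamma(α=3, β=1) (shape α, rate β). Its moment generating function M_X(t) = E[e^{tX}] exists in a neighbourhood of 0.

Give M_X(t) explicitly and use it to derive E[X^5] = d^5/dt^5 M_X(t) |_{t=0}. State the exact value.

M_X(t) = (1 - t)^(-3)
M^(5)(t) = 2520/(t^8 - 8*t^7 + 28*t^6 - 56*t^5 + 70*t^4 - 56*t^3 + 28*t^2 - 8*t + 1)

E[X^5] = M^(5)(0) = 2520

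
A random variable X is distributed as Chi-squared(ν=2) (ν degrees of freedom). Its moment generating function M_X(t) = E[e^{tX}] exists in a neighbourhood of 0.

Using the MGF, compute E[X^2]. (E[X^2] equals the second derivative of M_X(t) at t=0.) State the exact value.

M_X(t) = 1/(1 - 2*t)
dM/dt = 2/(4*t^2 - 4*t + 1)
d^2M/dt^2 = -8/(8*t^3 - 12*t^2 + 6*t - 1)

E[X^2] = d^2M/dt^2 |_{t=0} = 8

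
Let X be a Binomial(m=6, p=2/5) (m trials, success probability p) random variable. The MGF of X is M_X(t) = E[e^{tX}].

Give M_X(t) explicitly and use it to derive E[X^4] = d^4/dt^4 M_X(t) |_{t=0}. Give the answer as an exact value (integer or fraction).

M_X(t) = (2*e^(t)/5 + 3/5)^6
M^(4)(t) = 82944*e^(6*t)/15625 + 576*e^(5*t)/25 + 110592*e^(4*t)/3125 + 69984*e^(3*t)/3125 + 15552*e^(2*t)/3125 + 2916*e^(t)/15625

E[X^4] = M^(4)(0) = 11412/125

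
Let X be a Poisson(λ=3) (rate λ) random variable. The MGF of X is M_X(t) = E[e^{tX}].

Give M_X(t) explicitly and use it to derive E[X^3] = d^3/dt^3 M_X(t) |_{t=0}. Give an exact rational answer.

E[X^3] = M′′′(0) = 57

M_X(t) = e^(3*e^(t) - 3)
M′(t) = 3*e^(-3)*e^(t)*e^(3*e^(t))
M′′(t) = (9*e^(2*t)*e^(3*e^(t)) + 3*e^(t)*e^(3*e^(t)))*e^(-3)
M′′′(t) = (27*e^(3*t)*e^(3*e^(t)) + 27*e^(2*t)*e^(3*e^(t)) + 3*e^(t)*e^(3*e^(t)))*e^(-3)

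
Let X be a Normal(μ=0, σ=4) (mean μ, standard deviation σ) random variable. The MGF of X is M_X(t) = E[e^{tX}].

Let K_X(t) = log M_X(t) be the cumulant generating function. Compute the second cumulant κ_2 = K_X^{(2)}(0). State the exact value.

M_X(t) = e^(8*t^2)
K_X(t) = log M_X(t) = 8*t^2
dK/dt = 16*t
d^2K/dt^2 = 16

κ_2 = d^2K/dt^2 |_{t=0} = 16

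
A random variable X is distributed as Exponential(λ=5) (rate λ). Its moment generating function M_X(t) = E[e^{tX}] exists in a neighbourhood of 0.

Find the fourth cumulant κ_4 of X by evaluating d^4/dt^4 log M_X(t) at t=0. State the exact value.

M_X(t) = 5/(5 - t)
K_X(t) = log M_X(t) = -log(5 - t) + log(5)
K′(t) = -1/(t - 5)
K′′(t) = 1/(t^2 - 10*t + 25)
K′′′(t) = -2/(t^3 - 15*t^2 + 75*t - 125)
K′′′′(t) = 6/(t^4 - 20*t^3 + 150*t^2 - 500*t + 625)

κ_4 = K′′′′(0) = 6/625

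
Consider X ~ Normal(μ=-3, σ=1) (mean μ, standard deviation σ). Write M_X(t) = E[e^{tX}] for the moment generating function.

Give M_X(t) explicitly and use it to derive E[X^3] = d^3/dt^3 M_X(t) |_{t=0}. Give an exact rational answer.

E[X^3] = M′′′(0) = -36

M_X(t) = e^(t^2/2 - 3*t)
M′(t) = t*e^(-3*t)*e^(t^2/2) - 3*e^(-3*t)*e^(t^2/2)
M′′(t) = (t^2*e^(t^2/2) - 6*t*e^(t^2/2) + 10*e^(t^2/2))*e^(-3*t)
M′′′(t) = (t^3*e^(t^2/2) - 9*t^2*e^(t^2/2) + 30*t*e^(t^2/2) - 36*e^(t^2/2))*e^(-3*t)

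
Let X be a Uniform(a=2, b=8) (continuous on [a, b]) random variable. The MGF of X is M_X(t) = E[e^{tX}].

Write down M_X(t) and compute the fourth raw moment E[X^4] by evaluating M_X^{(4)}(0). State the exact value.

M_X(t) = (e^(8*t) - e^(2*t))/(6*t)

E[X^4] = D^4[M](0) = 5456/5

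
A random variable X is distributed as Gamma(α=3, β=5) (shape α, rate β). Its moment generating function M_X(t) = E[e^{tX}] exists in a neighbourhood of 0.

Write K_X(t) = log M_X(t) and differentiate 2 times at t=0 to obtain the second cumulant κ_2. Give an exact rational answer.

κ_2 = D^2[K](0) = 3/25

M_X(t) = 125/(5 - t)^3
K_X(t) = log M_X(t) = -3*log(5 - t) + 3*log(5)
D^2[K](t) = 3/(t^2 - 10*t + 25)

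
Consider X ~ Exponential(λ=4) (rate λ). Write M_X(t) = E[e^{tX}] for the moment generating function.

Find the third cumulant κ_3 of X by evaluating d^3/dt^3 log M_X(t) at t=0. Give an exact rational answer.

κ_3 = K′′′(0) = 1/32

M_X(t) = 4/(4 - t)
K_X(t) = log M_X(t) = -log(4 - t) + 2*log(2)
K′(t) = -1/(t - 4)
K′′(t) = 1/(t^2 - 8*t + 16)
K′′′(t) = -2/(t^3 - 12*t^2 + 48*t - 64)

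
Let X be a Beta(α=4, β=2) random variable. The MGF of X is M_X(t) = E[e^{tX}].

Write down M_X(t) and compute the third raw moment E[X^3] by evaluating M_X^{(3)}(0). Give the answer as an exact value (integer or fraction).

M_X(t) = ₁F₁(4; 6; t)
D^3[M](t) = 5*₁F₁(7; 9; t)/14

E[X^3] = D^3[M](0) = 5/14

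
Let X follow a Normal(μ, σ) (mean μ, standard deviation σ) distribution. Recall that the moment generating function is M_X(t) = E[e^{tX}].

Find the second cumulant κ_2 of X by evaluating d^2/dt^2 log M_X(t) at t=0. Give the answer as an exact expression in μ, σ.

M_X(t) = e^(μ*t + σ^2*t^2/2)
K_X(t) = log M_X(t) = μ*t + σ^2*t^2/2
K′(t) = μ + σ^2*t
K′′(t) = σ^2

κ_2 = K′′(0) = σ^2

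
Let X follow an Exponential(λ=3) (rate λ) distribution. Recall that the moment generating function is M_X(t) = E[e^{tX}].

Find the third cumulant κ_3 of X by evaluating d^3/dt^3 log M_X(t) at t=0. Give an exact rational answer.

M_X(t) = 3/(3 - t)
K_X(t) = log M_X(t) = -log(3 - t) + log(3)
dK/dt = -1/(t - 3)
d^2K/dt^2 = 1/(t^2 - 6*t + 9)
d^3K/dt^3 = -2/(t^3 - 9*t^2 + 27*t - 27)

κ_3 = d^3K/dt^3 |_{t=0} = 2/27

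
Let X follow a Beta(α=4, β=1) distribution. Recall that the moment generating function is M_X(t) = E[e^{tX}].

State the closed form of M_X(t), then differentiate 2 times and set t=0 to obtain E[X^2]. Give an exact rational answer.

M_X(t) = ₁F₁(4; 5; t)
dM/dt = 4*₁F₁(5; 6; t)/5
d^2M/dt^2 = 2*₁F₁(6; 7; t)/3

E[X^2] = d^2M/dt^2 |_{t=0} = 2/3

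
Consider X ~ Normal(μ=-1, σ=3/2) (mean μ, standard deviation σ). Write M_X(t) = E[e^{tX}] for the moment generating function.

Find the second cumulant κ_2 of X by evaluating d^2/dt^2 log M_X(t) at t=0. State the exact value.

κ_2 = d^2K/dt^2 |_{t=0} = 9/4

M_X(t) = e^(9*t^2/8 - t)
K_X(t) = log M_X(t) = 9*t^2/8 - t
dK/dt = 9*t/4 - 1
d^2K/dt^2 = 9/4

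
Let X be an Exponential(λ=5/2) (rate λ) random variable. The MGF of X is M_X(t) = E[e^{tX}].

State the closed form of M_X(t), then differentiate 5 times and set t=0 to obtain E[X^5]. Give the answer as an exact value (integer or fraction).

M_X(t) = 5/(2*(5/2 - t))
D^5[M](t) = 19200/(64*t^6 - 960*t^5 + 6000*t^4 - 20000*t^3 + 37500*t^2 - 37500*t + 15625)

E[X^5] = D^5[M](0) = 768/625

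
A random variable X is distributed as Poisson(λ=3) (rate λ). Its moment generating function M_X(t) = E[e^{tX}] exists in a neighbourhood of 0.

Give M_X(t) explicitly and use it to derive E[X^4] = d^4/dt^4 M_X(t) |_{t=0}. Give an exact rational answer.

M_X(t) = e^(3*e^(t) - 3)
D^4[M](t) = (81*e^(4*t)*e^(3*e^(t)) + 162*e^(3*t)*e^(3*e^(t)) + 63*e^(2*t)*e^(3*e^(t)) + 3*e^(t)*e^(3*e^(t)))*e^(-3)

E[X^4] = D^4[M](0) = 309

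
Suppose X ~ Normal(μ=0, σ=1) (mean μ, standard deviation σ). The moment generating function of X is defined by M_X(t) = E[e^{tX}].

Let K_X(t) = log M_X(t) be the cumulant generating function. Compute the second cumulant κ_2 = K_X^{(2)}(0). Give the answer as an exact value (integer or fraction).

κ_2 = D^2[K](0) = 1

M_X(t) = e^(t^2/2)
K_X(t) = log M_X(t) = t^2/2
D^2[K](t) = 1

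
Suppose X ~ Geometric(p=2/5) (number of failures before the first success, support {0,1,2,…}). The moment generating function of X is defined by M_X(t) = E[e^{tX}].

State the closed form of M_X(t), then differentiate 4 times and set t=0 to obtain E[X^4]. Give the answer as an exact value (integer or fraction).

E[X^4] = M′′′′(0) = 276

M_X(t) = 2/(5*(1 - 3*e^(t)/5))
M′(t) = 6*e^(t)/(9*e^(2*t) - 30*e^(t) + 25)
M′′(t) = (-18*e^(2*t) - 30*e^(t))/(27*e^(3*t) - 135*e^(2*t) + 225*e^(t) - 125)
M′′′(t) = (54*e^(3*t) + 360*e^(2*t) + 150*e^(t))/(81*e^(4*t) - 540*e^(3*t) + 1350*e^(2*t) - 1500*e^(t) + 625)
M′′′′(t) = (-162*e^(4*t) - 2970*e^(3*t) - 4950*e^(2*t) - 750*e^(t))/(243*e^(5*t) - 2025*e^(4*t) + 6750*e^(3*t) - 11250*e^(2*t) + 9375*e^(t) - 3125)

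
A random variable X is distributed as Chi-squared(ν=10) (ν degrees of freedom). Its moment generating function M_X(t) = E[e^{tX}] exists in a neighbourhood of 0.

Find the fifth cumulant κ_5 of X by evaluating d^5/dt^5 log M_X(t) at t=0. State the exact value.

κ_5 = d^5K/dt^5 |_{t=0} = 3840

M_X(t) = (1 - 2*t)^(-5)
K_X(t) = log M_X(t) = -5*log(1 - 2*t)
dK/dt = -10/(2*t - 1)
d^2K/dt^2 = 20/(4*t^2 - 4*t + 1)
d^3K/dt^3 = -80/(8*t^3 - 12*t^2 + 6*t - 1)
d^4K/dt^4 = 480/(16*t^4 - 32*t^3 + 24*t^2 - 8*t + 1)
d^5K/dt^5 = -3840/(32*t^5 - 80*t^4 + 80*t^3 - 40*t^2 + 10*t - 1)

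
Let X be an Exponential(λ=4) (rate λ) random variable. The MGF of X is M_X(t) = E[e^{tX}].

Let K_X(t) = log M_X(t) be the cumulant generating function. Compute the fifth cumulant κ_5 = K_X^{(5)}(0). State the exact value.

κ_5 = D^5[K](0) = 3/128

M_X(t) = 4/(4 - t)
K_X(t) = log M_X(t) = -log(4 - t) + 2*log(2)
D^5[K](t) = -24/(t^5 - 20*t^4 + 160*t^3 - 640*t^2 + 1280*t - 1024)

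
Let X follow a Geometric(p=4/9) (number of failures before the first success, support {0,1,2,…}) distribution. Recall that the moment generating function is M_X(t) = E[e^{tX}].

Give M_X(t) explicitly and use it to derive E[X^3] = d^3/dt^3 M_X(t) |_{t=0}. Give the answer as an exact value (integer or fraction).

M_X(t) = 4/(9*(1 - 5*e^(t)/9))
M′(t) = 20*e^(t)/(25*e^(2*t) - 90*e^(t) + 81)
M′′(t) = (-100*e^(2*t) - 180*e^(t))/(125*e^(3*t) - 675*e^(2*t) + 1215*e^(t) - 729)
M′′′(t) = (500*e^(3*t) + 3600*e^(2*t) + 1620*e^(t))/(625*e^(4*t) - 4500*e^(3*t) + 12150*e^(2*t) - 14580*e^(t) + 6561)

E[X^3] = M′′′(0) = 715/32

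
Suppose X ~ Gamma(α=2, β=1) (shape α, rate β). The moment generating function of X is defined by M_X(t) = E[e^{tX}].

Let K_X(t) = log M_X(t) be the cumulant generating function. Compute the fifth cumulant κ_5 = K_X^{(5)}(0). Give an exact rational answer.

M_X(t) = (1 - t)^(-2)
K_X(t) = log M_X(t) = -2*log(1 - t)
K^(5)(t) = -48/(t^5 - 5*t^4 + 10*t^3 - 10*t^2 + 5*t - 1)

κ_5 = K^(5)(0) = 48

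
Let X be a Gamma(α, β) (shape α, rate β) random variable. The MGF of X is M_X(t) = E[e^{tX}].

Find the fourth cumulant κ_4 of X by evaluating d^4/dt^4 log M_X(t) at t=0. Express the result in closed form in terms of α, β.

M_X(t) = (β/(β - t))^α
K_X(t) = log M_X(t) = α*(log(β) - log(β - t))
K′(t) = -α/(-β + t)
K′′(t) = α/(β^2 - 2*β*t + t^2)
K′′′(t) = -2*α/(-β^3 + 3*β^2*t - 3*β*t^2 + t^3)
K′′′′(t) = 6*α/(β^4 - 4*β^3*t + 6*β^2*t^2 - 4*β*t^3 + t^4)

κ_4 = K′′′′(0) = 6*α/β^4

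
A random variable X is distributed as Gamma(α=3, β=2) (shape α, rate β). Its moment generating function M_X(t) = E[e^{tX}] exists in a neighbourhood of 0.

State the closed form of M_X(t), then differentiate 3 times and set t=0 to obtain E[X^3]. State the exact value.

M_X(t) = 8/(2 - t)^3
D^3[M](t) = 480/(t^6 - 12*t^5 + 60*t^4 - 160*t^3 + 240*t^2 - 192*t + 64)

E[X^3] = D^3[M](0) = 15/2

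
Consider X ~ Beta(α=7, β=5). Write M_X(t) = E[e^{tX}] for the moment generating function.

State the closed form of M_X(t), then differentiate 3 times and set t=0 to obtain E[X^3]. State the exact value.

M_X(t) = ₁F₁(7; 12; t)
M^(3)(t) = 3*₁F₁(10; 15; t)/13

E[X^3] = M^(3)(0) = 3/13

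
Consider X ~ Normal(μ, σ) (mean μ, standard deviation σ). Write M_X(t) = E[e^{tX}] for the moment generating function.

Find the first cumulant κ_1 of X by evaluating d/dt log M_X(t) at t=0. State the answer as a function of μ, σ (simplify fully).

M_X(t) = e^(μ*t + σ^2*t^2/2)
K_X(t) = log M_X(t) = μ*t + σ^2*t^2/2
dK/dt = μ + σ^2*t

κ_1 = dK/dt |_{t=0} = μ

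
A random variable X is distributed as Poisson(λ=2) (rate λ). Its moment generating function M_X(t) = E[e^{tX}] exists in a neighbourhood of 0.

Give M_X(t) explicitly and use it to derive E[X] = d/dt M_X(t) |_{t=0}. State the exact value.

M_X(t) = e^(2*e^(t) - 2)
M′(t) = 2*e^(-2)*e^(t)*e^(2*e^(t))

E[X] = M′(0) = 2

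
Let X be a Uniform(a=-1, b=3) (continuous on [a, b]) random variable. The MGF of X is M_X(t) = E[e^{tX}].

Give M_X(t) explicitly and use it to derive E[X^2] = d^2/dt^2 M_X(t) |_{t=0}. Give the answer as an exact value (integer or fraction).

E[X^2] = M′′(0) = 7/3

M_X(t) = (e^(3*t) - e^(-t))/(4*t)
M′(t) = (3*t*e^(4*t) + t - e^(4*t) + 1)*e^(-t)/(4*t^2)
M′′(t) = (9*t^2*e^(4*t) - t^2 - 6*t*e^(4*t) - 2*t + 2*e^(4*t) - 2)*e^(-t)/(4*t^3)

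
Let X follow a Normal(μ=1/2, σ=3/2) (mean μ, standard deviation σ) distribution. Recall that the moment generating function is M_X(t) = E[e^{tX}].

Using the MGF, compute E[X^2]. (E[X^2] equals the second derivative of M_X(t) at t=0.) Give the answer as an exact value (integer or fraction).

E[X^2] = M′′(0) = 5/2

M_X(t) = e^(9*t^2/8 + t/2)
M′(t) = 9*t*e^(t/2)*e^(9*t^2/8)/4 + e^(t/2)*e^(9*t^2/8)/2
M′′(t) = 81*t^2*e^(t/2)*e^(9*t^2/8)/16 + 9*t*e^(t/2)*e^(9*t^2/8)/4 + 5*e^(t/2)*e^(9*t^2/8)/2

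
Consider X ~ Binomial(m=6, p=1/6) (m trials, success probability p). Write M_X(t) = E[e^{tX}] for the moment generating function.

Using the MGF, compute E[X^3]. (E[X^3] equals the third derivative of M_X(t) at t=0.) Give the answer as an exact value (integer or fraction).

M_X(t) = (e^(t)/6 + 5/6)^6
M′(t) = e^(6*t)/7776 + 25*e^(5*t)/7776 + 125*e^(4*t)/3888 + 625*e^(3*t)/3888 + 3125*e^(2*t)/7776 + 3125*e^(t)/7776
M′′(t) = e^(6*t)/1296 + 125*e^(5*t)/7776 + 125*e^(4*t)/972 + 625*e^(3*t)/1296 + 3125*e^(2*t)/3888 + 3125*e^(t)/7776
M′′′(t) = e^(6*t)/216 + 625*e^(5*t)/7776 + 125*e^(4*t)/243 + 625*e^(3*t)/432 + 3125*e^(2*t)/1944 + 3125*e^(t)/7776

E[X^3] = M′′′(0) = 73/18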